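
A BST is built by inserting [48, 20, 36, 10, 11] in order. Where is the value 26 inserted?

Starting tree (level order): [48, 20, None, 10, 36, None, 11]
Insertion path: 48 -> 20 -> 36
Result: insert 26 as left child of 36
Final tree (level order): [48, 20, None, 10, 36, None, 11, 26]


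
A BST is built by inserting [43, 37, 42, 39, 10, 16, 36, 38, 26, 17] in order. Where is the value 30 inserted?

Starting tree (level order): [43, 37, None, 10, 42, None, 16, 39, None, None, 36, 38, None, 26, None, None, None, 17]
Insertion path: 43 -> 37 -> 10 -> 16 -> 36 -> 26
Result: insert 30 as right child of 26
Final tree (level order): [43, 37, None, 10, 42, None, 16, 39, None, None, 36, 38, None, 26, None, None, None, 17, 30]


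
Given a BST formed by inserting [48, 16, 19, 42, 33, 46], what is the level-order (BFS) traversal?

Tree insertion order: [48, 16, 19, 42, 33, 46]
Tree (level-order array): [48, 16, None, None, 19, None, 42, 33, 46]
BFS from the root, enqueuing left then right child of each popped node:
  queue [48] -> pop 48, enqueue [16], visited so far: [48]
  queue [16] -> pop 16, enqueue [19], visited so far: [48, 16]
  queue [19] -> pop 19, enqueue [42], visited so far: [48, 16, 19]
  queue [42] -> pop 42, enqueue [33, 46], visited so far: [48, 16, 19, 42]
  queue [33, 46] -> pop 33, enqueue [none], visited so far: [48, 16, 19, 42, 33]
  queue [46] -> pop 46, enqueue [none], visited so far: [48, 16, 19, 42, 33, 46]
Result: [48, 16, 19, 42, 33, 46]


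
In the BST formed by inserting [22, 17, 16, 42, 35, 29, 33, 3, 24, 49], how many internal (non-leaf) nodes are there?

Tree built from: [22, 17, 16, 42, 35, 29, 33, 3, 24, 49]
Tree (level-order array): [22, 17, 42, 16, None, 35, 49, 3, None, 29, None, None, None, None, None, 24, 33]
Rule: An internal node has at least one child.
Per-node child counts:
  node 22: 2 child(ren)
  node 17: 1 child(ren)
  node 16: 1 child(ren)
  node 3: 0 child(ren)
  node 42: 2 child(ren)
  node 35: 1 child(ren)
  node 29: 2 child(ren)
  node 24: 0 child(ren)
  node 33: 0 child(ren)
  node 49: 0 child(ren)
Matching nodes: [22, 17, 16, 42, 35, 29]
Count of internal (non-leaf) nodes: 6


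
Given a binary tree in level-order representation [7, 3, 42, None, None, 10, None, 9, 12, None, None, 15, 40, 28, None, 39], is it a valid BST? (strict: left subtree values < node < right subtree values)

Level-order array: [7, 3, 42, None, None, 10, None, 9, 12, None, None, 15, 40, 28, None, 39]
Validate using subtree bounds (lo, hi): at each node, require lo < value < hi,
then recurse left with hi=value and right with lo=value.
Preorder trace (stopping at first violation):
  at node 7 with bounds (-inf, +inf): OK
  at node 3 with bounds (-inf, 7): OK
  at node 42 with bounds (7, +inf): OK
  at node 10 with bounds (7, 42): OK
  at node 9 with bounds (7, 10): OK
  at node 12 with bounds (10, 42): OK
  at node 15 with bounds (10, 12): VIOLATION
Node 15 violates its bound: not (10 < 15 < 12).
Result: Not a valid BST


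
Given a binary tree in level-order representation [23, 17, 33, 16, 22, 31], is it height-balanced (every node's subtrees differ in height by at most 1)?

Tree (level-order array): [23, 17, 33, 16, 22, 31]
Definition: a tree is height-balanced if, at every node, |h(left) - h(right)| <= 1 (empty subtree has height -1).
Bottom-up per-node check:
  node 16: h_left=-1, h_right=-1, diff=0 [OK], height=0
  node 22: h_left=-1, h_right=-1, diff=0 [OK], height=0
  node 17: h_left=0, h_right=0, diff=0 [OK], height=1
  node 31: h_left=-1, h_right=-1, diff=0 [OK], height=0
  node 33: h_left=0, h_right=-1, diff=1 [OK], height=1
  node 23: h_left=1, h_right=1, diff=0 [OK], height=2
All nodes satisfy the balance condition.
Result: Balanced


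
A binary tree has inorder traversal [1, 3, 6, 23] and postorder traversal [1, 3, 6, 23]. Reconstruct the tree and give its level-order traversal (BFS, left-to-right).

Inorder:   [1, 3, 6, 23]
Postorder: [1, 3, 6, 23]
Algorithm: postorder visits root last, so walk postorder right-to-left;
each value is the root of the current inorder slice — split it at that
value, recurse on the right subtree first, then the left.
Recursive splits:
  root=23; inorder splits into left=[1, 3, 6], right=[]
  root=6; inorder splits into left=[1, 3], right=[]
  root=3; inorder splits into left=[1], right=[]
  root=1; inorder splits into left=[], right=[]
Reconstructed level-order: [23, 6, 3, 1]


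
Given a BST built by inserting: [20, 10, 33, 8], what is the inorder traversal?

Tree insertion order: [20, 10, 33, 8]
Tree (level-order array): [20, 10, 33, 8]
Inorder traversal: [8, 10, 20, 33]


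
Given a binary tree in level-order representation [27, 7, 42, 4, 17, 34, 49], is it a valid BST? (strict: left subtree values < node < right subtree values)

Level-order array: [27, 7, 42, 4, 17, 34, 49]
Validate using subtree bounds (lo, hi): at each node, require lo < value < hi,
then recurse left with hi=value and right with lo=value.
Preorder trace (stopping at first violation):
  at node 27 with bounds (-inf, +inf): OK
  at node 7 with bounds (-inf, 27): OK
  at node 4 with bounds (-inf, 7): OK
  at node 17 with bounds (7, 27): OK
  at node 42 with bounds (27, +inf): OK
  at node 34 with bounds (27, 42): OK
  at node 49 with bounds (42, +inf): OK
No violation found at any node.
Result: Valid BST


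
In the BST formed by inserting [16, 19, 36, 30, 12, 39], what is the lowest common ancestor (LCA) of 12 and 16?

Tree insertion order: [16, 19, 36, 30, 12, 39]
Tree (level-order array): [16, 12, 19, None, None, None, 36, 30, 39]
In a BST, the LCA of p=12, q=16 is the first node v on the
root-to-leaf path with p <= v <= q (go left if both < v, right if both > v).
Walk from root:
  at 16: 12 <= 16 <= 16, this is the LCA
LCA = 16


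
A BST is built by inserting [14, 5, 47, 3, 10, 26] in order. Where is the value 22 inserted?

Starting tree (level order): [14, 5, 47, 3, 10, 26]
Insertion path: 14 -> 47 -> 26
Result: insert 22 as left child of 26
Final tree (level order): [14, 5, 47, 3, 10, 26, None, None, None, None, None, 22]


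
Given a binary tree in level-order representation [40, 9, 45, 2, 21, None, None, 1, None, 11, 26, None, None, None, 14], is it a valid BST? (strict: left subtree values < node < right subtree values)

Level-order array: [40, 9, 45, 2, 21, None, None, 1, None, 11, 26, None, None, None, 14]
Validate using subtree bounds (lo, hi): at each node, require lo < value < hi,
then recurse left with hi=value and right with lo=value.
Preorder trace (stopping at first violation):
  at node 40 with bounds (-inf, +inf): OK
  at node 9 with bounds (-inf, 40): OK
  at node 2 with bounds (-inf, 9): OK
  at node 1 with bounds (-inf, 2): OK
  at node 21 with bounds (9, 40): OK
  at node 11 with bounds (9, 21): OK
  at node 14 with bounds (11, 21): OK
  at node 26 with bounds (21, 40): OK
  at node 45 with bounds (40, +inf): OK
No violation found at any node.
Result: Valid BST


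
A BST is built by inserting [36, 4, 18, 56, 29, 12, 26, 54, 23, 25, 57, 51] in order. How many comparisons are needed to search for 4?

Search path for 4: 36 -> 4
Found: True
Comparisons: 2


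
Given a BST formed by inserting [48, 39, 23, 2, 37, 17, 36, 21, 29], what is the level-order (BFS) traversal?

Tree insertion order: [48, 39, 23, 2, 37, 17, 36, 21, 29]
Tree (level-order array): [48, 39, None, 23, None, 2, 37, None, 17, 36, None, None, 21, 29]
BFS from the root, enqueuing left then right child of each popped node:
  queue [48] -> pop 48, enqueue [39], visited so far: [48]
  queue [39] -> pop 39, enqueue [23], visited so far: [48, 39]
  queue [23] -> pop 23, enqueue [2, 37], visited so far: [48, 39, 23]
  queue [2, 37] -> pop 2, enqueue [17], visited so far: [48, 39, 23, 2]
  queue [37, 17] -> pop 37, enqueue [36], visited so far: [48, 39, 23, 2, 37]
  queue [17, 36] -> pop 17, enqueue [21], visited so far: [48, 39, 23, 2, 37, 17]
  queue [36, 21] -> pop 36, enqueue [29], visited so far: [48, 39, 23, 2, 37, 17, 36]
  queue [21, 29] -> pop 21, enqueue [none], visited so far: [48, 39, 23, 2, 37, 17, 36, 21]
  queue [29] -> pop 29, enqueue [none], visited so far: [48, 39, 23, 2, 37, 17, 36, 21, 29]
Result: [48, 39, 23, 2, 37, 17, 36, 21, 29]


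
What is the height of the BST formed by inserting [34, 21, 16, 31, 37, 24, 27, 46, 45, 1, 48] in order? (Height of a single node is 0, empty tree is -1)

Insertion order: [34, 21, 16, 31, 37, 24, 27, 46, 45, 1, 48]
Tree (level-order array): [34, 21, 37, 16, 31, None, 46, 1, None, 24, None, 45, 48, None, None, None, 27]
Compute height bottom-up (empty subtree = -1):
  height(1) = 1 + max(-1, -1) = 0
  height(16) = 1 + max(0, -1) = 1
  height(27) = 1 + max(-1, -1) = 0
  height(24) = 1 + max(-1, 0) = 1
  height(31) = 1 + max(1, -1) = 2
  height(21) = 1 + max(1, 2) = 3
  height(45) = 1 + max(-1, -1) = 0
  height(48) = 1 + max(-1, -1) = 0
  height(46) = 1 + max(0, 0) = 1
  height(37) = 1 + max(-1, 1) = 2
  height(34) = 1 + max(3, 2) = 4
Height = 4


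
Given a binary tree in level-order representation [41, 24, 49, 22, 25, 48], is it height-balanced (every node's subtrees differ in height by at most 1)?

Tree (level-order array): [41, 24, 49, 22, 25, 48]
Definition: a tree is height-balanced if, at every node, |h(left) - h(right)| <= 1 (empty subtree has height -1).
Bottom-up per-node check:
  node 22: h_left=-1, h_right=-1, diff=0 [OK], height=0
  node 25: h_left=-1, h_right=-1, diff=0 [OK], height=0
  node 24: h_left=0, h_right=0, diff=0 [OK], height=1
  node 48: h_left=-1, h_right=-1, diff=0 [OK], height=0
  node 49: h_left=0, h_right=-1, diff=1 [OK], height=1
  node 41: h_left=1, h_right=1, diff=0 [OK], height=2
All nodes satisfy the balance condition.
Result: Balanced


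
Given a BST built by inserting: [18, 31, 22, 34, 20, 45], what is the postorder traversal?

Tree insertion order: [18, 31, 22, 34, 20, 45]
Tree (level-order array): [18, None, 31, 22, 34, 20, None, None, 45]
Postorder traversal: [20, 22, 45, 34, 31, 18]


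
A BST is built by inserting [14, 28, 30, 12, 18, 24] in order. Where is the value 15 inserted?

Starting tree (level order): [14, 12, 28, None, None, 18, 30, None, 24]
Insertion path: 14 -> 28 -> 18
Result: insert 15 as left child of 18
Final tree (level order): [14, 12, 28, None, None, 18, 30, 15, 24]


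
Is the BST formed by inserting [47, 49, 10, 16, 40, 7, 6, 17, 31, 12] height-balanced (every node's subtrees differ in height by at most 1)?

Tree (level-order array): [47, 10, 49, 7, 16, None, None, 6, None, 12, 40, None, None, None, None, 17, None, None, 31]
Definition: a tree is height-balanced if, at every node, |h(left) - h(right)| <= 1 (empty subtree has height -1).
Bottom-up per-node check:
  node 6: h_left=-1, h_right=-1, diff=0 [OK], height=0
  node 7: h_left=0, h_right=-1, diff=1 [OK], height=1
  node 12: h_left=-1, h_right=-1, diff=0 [OK], height=0
  node 31: h_left=-1, h_right=-1, diff=0 [OK], height=0
  node 17: h_left=-1, h_right=0, diff=1 [OK], height=1
  node 40: h_left=1, h_right=-1, diff=2 [FAIL (|1--1|=2 > 1)], height=2
  node 16: h_left=0, h_right=2, diff=2 [FAIL (|0-2|=2 > 1)], height=3
  node 10: h_left=1, h_right=3, diff=2 [FAIL (|1-3|=2 > 1)], height=4
  node 49: h_left=-1, h_right=-1, diff=0 [OK], height=0
  node 47: h_left=4, h_right=0, diff=4 [FAIL (|4-0|=4 > 1)], height=5
Node 40 violates the condition: |1 - -1| = 2 > 1.
Result: Not balanced


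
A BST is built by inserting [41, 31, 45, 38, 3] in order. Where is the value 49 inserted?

Starting tree (level order): [41, 31, 45, 3, 38]
Insertion path: 41 -> 45
Result: insert 49 as right child of 45
Final tree (level order): [41, 31, 45, 3, 38, None, 49]


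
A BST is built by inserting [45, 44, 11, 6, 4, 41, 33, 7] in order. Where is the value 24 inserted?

Starting tree (level order): [45, 44, None, 11, None, 6, 41, 4, 7, 33]
Insertion path: 45 -> 44 -> 11 -> 41 -> 33
Result: insert 24 as left child of 33
Final tree (level order): [45, 44, None, 11, None, 6, 41, 4, 7, 33, None, None, None, None, None, 24]


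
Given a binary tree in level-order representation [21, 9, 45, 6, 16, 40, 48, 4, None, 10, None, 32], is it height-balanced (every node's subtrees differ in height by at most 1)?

Tree (level-order array): [21, 9, 45, 6, 16, 40, 48, 4, None, 10, None, 32]
Definition: a tree is height-balanced if, at every node, |h(left) - h(right)| <= 1 (empty subtree has height -1).
Bottom-up per-node check:
  node 4: h_left=-1, h_right=-1, diff=0 [OK], height=0
  node 6: h_left=0, h_right=-1, diff=1 [OK], height=1
  node 10: h_left=-1, h_right=-1, diff=0 [OK], height=0
  node 16: h_left=0, h_right=-1, diff=1 [OK], height=1
  node 9: h_left=1, h_right=1, diff=0 [OK], height=2
  node 32: h_left=-1, h_right=-1, diff=0 [OK], height=0
  node 40: h_left=0, h_right=-1, diff=1 [OK], height=1
  node 48: h_left=-1, h_right=-1, diff=0 [OK], height=0
  node 45: h_left=1, h_right=0, diff=1 [OK], height=2
  node 21: h_left=2, h_right=2, diff=0 [OK], height=3
All nodes satisfy the balance condition.
Result: Balanced


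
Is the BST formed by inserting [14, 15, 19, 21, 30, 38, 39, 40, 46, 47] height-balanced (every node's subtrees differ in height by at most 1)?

Tree (level-order array): [14, None, 15, None, 19, None, 21, None, 30, None, 38, None, 39, None, 40, None, 46, None, 47]
Definition: a tree is height-balanced if, at every node, |h(left) - h(right)| <= 1 (empty subtree has height -1).
Bottom-up per-node check:
  node 47: h_left=-1, h_right=-1, diff=0 [OK], height=0
  node 46: h_left=-1, h_right=0, diff=1 [OK], height=1
  node 40: h_left=-1, h_right=1, diff=2 [FAIL (|-1-1|=2 > 1)], height=2
  node 39: h_left=-1, h_right=2, diff=3 [FAIL (|-1-2|=3 > 1)], height=3
  node 38: h_left=-1, h_right=3, diff=4 [FAIL (|-1-3|=4 > 1)], height=4
  node 30: h_left=-1, h_right=4, diff=5 [FAIL (|-1-4|=5 > 1)], height=5
  node 21: h_left=-1, h_right=5, diff=6 [FAIL (|-1-5|=6 > 1)], height=6
  node 19: h_left=-1, h_right=6, diff=7 [FAIL (|-1-6|=7 > 1)], height=7
  node 15: h_left=-1, h_right=7, diff=8 [FAIL (|-1-7|=8 > 1)], height=8
  node 14: h_left=-1, h_right=8, diff=9 [FAIL (|-1-8|=9 > 1)], height=9
Node 40 violates the condition: |-1 - 1| = 2 > 1.
Result: Not balanced


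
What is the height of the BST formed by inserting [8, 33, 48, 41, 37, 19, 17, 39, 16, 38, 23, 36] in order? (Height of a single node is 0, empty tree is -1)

Insertion order: [8, 33, 48, 41, 37, 19, 17, 39, 16, 38, 23, 36]
Tree (level-order array): [8, None, 33, 19, 48, 17, 23, 41, None, 16, None, None, None, 37, None, None, None, 36, 39, None, None, 38]
Compute height bottom-up (empty subtree = -1):
  height(16) = 1 + max(-1, -1) = 0
  height(17) = 1 + max(0, -1) = 1
  height(23) = 1 + max(-1, -1) = 0
  height(19) = 1 + max(1, 0) = 2
  height(36) = 1 + max(-1, -1) = 0
  height(38) = 1 + max(-1, -1) = 0
  height(39) = 1 + max(0, -1) = 1
  height(37) = 1 + max(0, 1) = 2
  height(41) = 1 + max(2, -1) = 3
  height(48) = 1 + max(3, -1) = 4
  height(33) = 1 + max(2, 4) = 5
  height(8) = 1 + max(-1, 5) = 6
Height = 6


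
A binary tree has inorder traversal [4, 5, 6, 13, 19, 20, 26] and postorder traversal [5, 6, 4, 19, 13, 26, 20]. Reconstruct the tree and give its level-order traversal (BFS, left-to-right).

Inorder:   [4, 5, 6, 13, 19, 20, 26]
Postorder: [5, 6, 4, 19, 13, 26, 20]
Algorithm: postorder visits root last, so walk postorder right-to-left;
each value is the root of the current inorder slice — split it at that
value, recurse on the right subtree first, then the left.
Recursive splits:
  root=20; inorder splits into left=[4, 5, 6, 13, 19], right=[26]
  root=26; inorder splits into left=[], right=[]
  root=13; inorder splits into left=[4, 5, 6], right=[19]
  root=19; inorder splits into left=[], right=[]
  root=4; inorder splits into left=[], right=[5, 6]
  root=6; inorder splits into left=[5], right=[]
  root=5; inorder splits into left=[], right=[]
Reconstructed level-order: [20, 13, 26, 4, 19, 6, 5]


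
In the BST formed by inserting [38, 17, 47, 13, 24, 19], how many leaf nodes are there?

Tree built from: [38, 17, 47, 13, 24, 19]
Tree (level-order array): [38, 17, 47, 13, 24, None, None, None, None, 19]
Rule: A leaf has 0 children.
Per-node child counts:
  node 38: 2 child(ren)
  node 17: 2 child(ren)
  node 13: 0 child(ren)
  node 24: 1 child(ren)
  node 19: 0 child(ren)
  node 47: 0 child(ren)
Matching nodes: [13, 19, 47]
Count of leaf nodes: 3


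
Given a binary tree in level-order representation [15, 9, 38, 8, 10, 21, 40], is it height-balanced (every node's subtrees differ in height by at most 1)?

Tree (level-order array): [15, 9, 38, 8, 10, 21, 40]
Definition: a tree is height-balanced if, at every node, |h(left) - h(right)| <= 1 (empty subtree has height -1).
Bottom-up per-node check:
  node 8: h_left=-1, h_right=-1, diff=0 [OK], height=0
  node 10: h_left=-1, h_right=-1, diff=0 [OK], height=0
  node 9: h_left=0, h_right=0, diff=0 [OK], height=1
  node 21: h_left=-1, h_right=-1, diff=0 [OK], height=0
  node 40: h_left=-1, h_right=-1, diff=0 [OK], height=0
  node 38: h_left=0, h_right=0, diff=0 [OK], height=1
  node 15: h_left=1, h_right=1, diff=0 [OK], height=2
All nodes satisfy the balance condition.
Result: Balanced


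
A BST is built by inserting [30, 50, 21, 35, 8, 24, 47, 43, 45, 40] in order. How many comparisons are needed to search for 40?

Search path for 40: 30 -> 50 -> 35 -> 47 -> 43 -> 40
Found: True
Comparisons: 6


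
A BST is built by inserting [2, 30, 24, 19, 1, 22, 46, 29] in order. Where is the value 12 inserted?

Starting tree (level order): [2, 1, 30, None, None, 24, 46, 19, 29, None, None, None, 22]
Insertion path: 2 -> 30 -> 24 -> 19
Result: insert 12 as left child of 19
Final tree (level order): [2, 1, 30, None, None, 24, 46, 19, 29, None, None, 12, 22]


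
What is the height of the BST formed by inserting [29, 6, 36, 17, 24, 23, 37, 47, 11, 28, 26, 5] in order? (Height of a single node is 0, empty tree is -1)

Insertion order: [29, 6, 36, 17, 24, 23, 37, 47, 11, 28, 26, 5]
Tree (level-order array): [29, 6, 36, 5, 17, None, 37, None, None, 11, 24, None, 47, None, None, 23, 28, None, None, None, None, 26]
Compute height bottom-up (empty subtree = -1):
  height(5) = 1 + max(-1, -1) = 0
  height(11) = 1 + max(-1, -1) = 0
  height(23) = 1 + max(-1, -1) = 0
  height(26) = 1 + max(-1, -1) = 0
  height(28) = 1 + max(0, -1) = 1
  height(24) = 1 + max(0, 1) = 2
  height(17) = 1 + max(0, 2) = 3
  height(6) = 1 + max(0, 3) = 4
  height(47) = 1 + max(-1, -1) = 0
  height(37) = 1 + max(-1, 0) = 1
  height(36) = 1 + max(-1, 1) = 2
  height(29) = 1 + max(4, 2) = 5
Height = 5


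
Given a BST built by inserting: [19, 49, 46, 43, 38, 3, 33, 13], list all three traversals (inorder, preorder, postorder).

Tree insertion order: [19, 49, 46, 43, 38, 3, 33, 13]
Tree (level-order array): [19, 3, 49, None, 13, 46, None, None, None, 43, None, 38, None, 33]
Inorder (L, root, R): [3, 13, 19, 33, 38, 43, 46, 49]
Preorder (root, L, R): [19, 3, 13, 49, 46, 43, 38, 33]
Postorder (L, R, root): [13, 3, 33, 38, 43, 46, 49, 19]


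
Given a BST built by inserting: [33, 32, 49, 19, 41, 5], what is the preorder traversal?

Tree insertion order: [33, 32, 49, 19, 41, 5]
Tree (level-order array): [33, 32, 49, 19, None, 41, None, 5]
Preorder traversal: [33, 32, 19, 5, 49, 41]


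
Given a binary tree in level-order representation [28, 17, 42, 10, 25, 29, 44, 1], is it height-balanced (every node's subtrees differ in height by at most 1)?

Tree (level-order array): [28, 17, 42, 10, 25, 29, 44, 1]
Definition: a tree is height-balanced if, at every node, |h(left) - h(right)| <= 1 (empty subtree has height -1).
Bottom-up per-node check:
  node 1: h_left=-1, h_right=-1, diff=0 [OK], height=0
  node 10: h_left=0, h_right=-1, diff=1 [OK], height=1
  node 25: h_left=-1, h_right=-1, diff=0 [OK], height=0
  node 17: h_left=1, h_right=0, diff=1 [OK], height=2
  node 29: h_left=-1, h_right=-1, diff=0 [OK], height=0
  node 44: h_left=-1, h_right=-1, diff=0 [OK], height=0
  node 42: h_left=0, h_right=0, diff=0 [OK], height=1
  node 28: h_left=2, h_right=1, diff=1 [OK], height=3
All nodes satisfy the balance condition.
Result: Balanced


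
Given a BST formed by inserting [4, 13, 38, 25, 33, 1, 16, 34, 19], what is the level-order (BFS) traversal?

Tree insertion order: [4, 13, 38, 25, 33, 1, 16, 34, 19]
Tree (level-order array): [4, 1, 13, None, None, None, 38, 25, None, 16, 33, None, 19, None, 34]
BFS from the root, enqueuing left then right child of each popped node:
  queue [4] -> pop 4, enqueue [1, 13], visited so far: [4]
  queue [1, 13] -> pop 1, enqueue [none], visited so far: [4, 1]
  queue [13] -> pop 13, enqueue [38], visited so far: [4, 1, 13]
  queue [38] -> pop 38, enqueue [25], visited so far: [4, 1, 13, 38]
  queue [25] -> pop 25, enqueue [16, 33], visited so far: [4, 1, 13, 38, 25]
  queue [16, 33] -> pop 16, enqueue [19], visited so far: [4, 1, 13, 38, 25, 16]
  queue [33, 19] -> pop 33, enqueue [34], visited so far: [4, 1, 13, 38, 25, 16, 33]
  queue [19, 34] -> pop 19, enqueue [none], visited so far: [4, 1, 13, 38, 25, 16, 33, 19]
  queue [34] -> pop 34, enqueue [none], visited so far: [4, 1, 13, 38, 25, 16, 33, 19, 34]
Result: [4, 1, 13, 38, 25, 16, 33, 19, 34]


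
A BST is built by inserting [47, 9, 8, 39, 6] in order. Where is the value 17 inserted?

Starting tree (level order): [47, 9, None, 8, 39, 6]
Insertion path: 47 -> 9 -> 39
Result: insert 17 as left child of 39
Final tree (level order): [47, 9, None, 8, 39, 6, None, 17]


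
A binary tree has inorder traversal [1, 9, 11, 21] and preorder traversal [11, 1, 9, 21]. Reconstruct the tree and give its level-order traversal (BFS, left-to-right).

Inorder:  [1, 9, 11, 21]
Preorder: [11, 1, 9, 21]
Algorithm: preorder visits root first, so consume preorder in order;
for each root, split the current inorder slice at that value into
left-subtree inorder and right-subtree inorder, then recurse.
Recursive splits:
  root=11; inorder splits into left=[1, 9], right=[21]
  root=1; inorder splits into left=[], right=[9]
  root=9; inorder splits into left=[], right=[]
  root=21; inorder splits into left=[], right=[]
Reconstructed level-order: [11, 1, 21, 9]


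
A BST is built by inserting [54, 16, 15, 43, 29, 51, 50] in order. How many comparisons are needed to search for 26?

Search path for 26: 54 -> 16 -> 43 -> 29
Found: False
Comparisons: 4


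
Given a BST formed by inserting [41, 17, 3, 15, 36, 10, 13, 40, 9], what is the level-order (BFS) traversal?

Tree insertion order: [41, 17, 3, 15, 36, 10, 13, 40, 9]
Tree (level-order array): [41, 17, None, 3, 36, None, 15, None, 40, 10, None, None, None, 9, 13]
BFS from the root, enqueuing left then right child of each popped node:
  queue [41] -> pop 41, enqueue [17], visited so far: [41]
  queue [17] -> pop 17, enqueue [3, 36], visited so far: [41, 17]
  queue [3, 36] -> pop 3, enqueue [15], visited so far: [41, 17, 3]
  queue [36, 15] -> pop 36, enqueue [40], visited so far: [41, 17, 3, 36]
  queue [15, 40] -> pop 15, enqueue [10], visited so far: [41, 17, 3, 36, 15]
  queue [40, 10] -> pop 40, enqueue [none], visited so far: [41, 17, 3, 36, 15, 40]
  queue [10] -> pop 10, enqueue [9, 13], visited so far: [41, 17, 3, 36, 15, 40, 10]
  queue [9, 13] -> pop 9, enqueue [none], visited so far: [41, 17, 3, 36, 15, 40, 10, 9]
  queue [13] -> pop 13, enqueue [none], visited so far: [41, 17, 3, 36, 15, 40, 10, 9, 13]
Result: [41, 17, 3, 36, 15, 40, 10, 9, 13]


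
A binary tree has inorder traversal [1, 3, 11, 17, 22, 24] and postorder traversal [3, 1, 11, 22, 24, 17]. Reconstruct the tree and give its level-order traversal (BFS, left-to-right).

Inorder:   [1, 3, 11, 17, 22, 24]
Postorder: [3, 1, 11, 22, 24, 17]
Algorithm: postorder visits root last, so walk postorder right-to-left;
each value is the root of the current inorder slice — split it at that
value, recurse on the right subtree first, then the left.
Recursive splits:
  root=17; inorder splits into left=[1, 3, 11], right=[22, 24]
  root=24; inorder splits into left=[22], right=[]
  root=22; inorder splits into left=[], right=[]
  root=11; inorder splits into left=[1, 3], right=[]
  root=1; inorder splits into left=[], right=[3]
  root=3; inorder splits into left=[], right=[]
Reconstructed level-order: [17, 11, 24, 1, 22, 3]


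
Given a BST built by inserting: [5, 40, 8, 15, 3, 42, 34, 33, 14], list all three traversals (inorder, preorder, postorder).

Tree insertion order: [5, 40, 8, 15, 3, 42, 34, 33, 14]
Tree (level-order array): [5, 3, 40, None, None, 8, 42, None, 15, None, None, 14, 34, None, None, 33]
Inorder (L, root, R): [3, 5, 8, 14, 15, 33, 34, 40, 42]
Preorder (root, L, R): [5, 3, 40, 8, 15, 14, 34, 33, 42]
Postorder (L, R, root): [3, 14, 33, 34, 15, 8, 42, 40, 5]


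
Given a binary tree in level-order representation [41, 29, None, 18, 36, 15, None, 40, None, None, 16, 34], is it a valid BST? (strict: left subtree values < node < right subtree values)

Level-order array: [41, 29, None, 18, 36, 15, None, 40, None, None, 16, 34]
Validate using subtree bounds (lo, hi): at each node, require lo < value < hi,
then recurse left with hi=value and right with lo=value.
Preorder trace (stopping at first violation):
  at node 41 with bounds (-inf, +inf): OK
  at node 29 with bounds (-inf, 41): OK
  at node 18 with bounds (-inf, 29): OK
  at node 15 with bounds (-inf, 18): OK
  at node 16 with bounds (15, 18): OK
  at node 36 with bounds (29, 41): OK
  at node 40 with bounds (29, 36): VIOLATION
Node 40 violates its bound: not (29 < 40 < 36).
Result: Not a valid BST


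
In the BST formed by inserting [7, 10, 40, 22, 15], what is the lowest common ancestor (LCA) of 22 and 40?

Tree insertion order: [7, 10, 40, 22, 15]
Tree (level-order array): [7, None, 10, None, 40, 22, None, 15]
In a BST, the LCA of p=22, q=40 is the first node v on the
root-to-leaf path with p <= v <= q (go left if both < v, right if both > v).
Walk from root:
  at 7: both 22 and 40 > 7, go right
  at 10: both 22 and 40 > 10, go right
  at 40: 22 <= 40 <= 40, this is the LCA
LCA = 40


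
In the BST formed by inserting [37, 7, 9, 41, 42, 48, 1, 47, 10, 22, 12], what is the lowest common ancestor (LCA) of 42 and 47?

Tree insertion order: [37, 7, 9, 41, 42, 48, 1, 47, 10, 22, 12]
Tree (level-order array): [37, 7, 41, 1, 9, None, 42, None, None, None, 10, None, 48, None, 22, 47, None, 12]
In a BST, the LCA of p=42, q=47 is the first node v on the
root-to-leaf path with p <= v <= q (go left if both < v, right if both > v).
Walk from root:
  at 37: both 42 and 47 > 37, go right
  at 41: both 42 and 47 > 41, go right
  at 42: 42 <= 42 <= 47, this is the LCA
LCA = 42


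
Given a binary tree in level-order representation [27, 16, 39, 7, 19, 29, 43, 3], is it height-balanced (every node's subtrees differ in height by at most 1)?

Tree (level-order array): [27, 16, 39, 7, 19, 29, 43, 3]
Definition: a tree is height-balanced if, at every node, |h(left) - h(right)| <= 1 (empty subtree has height -1).
Bottom-up per-node check:
  node 3: h_left=-1, h_right=-1, diff=0 [OK], height=0
  node 7: h_left=0, h_right=-1, diff=1 [OK], height=1
  node 19: h_left=-1, h_right=-1, diff=0 [OK], height=0
  node 16: h_left=1, h_right=0, diff=1 [OK], height=2
  node 29: h_left=-1, h_right=-1, diff=0 [OK], height=0
  node 43: h_left=-1, h_right=-1, diff=0 [OK], height=0
  node 39: h_left=0, h_right=0, diff=0 [OK], height=1
  node 27: h_left=2, h_right=1, diff=1 [OK], height=3
All nodes satisfy the balance condition.
Result: Balanced


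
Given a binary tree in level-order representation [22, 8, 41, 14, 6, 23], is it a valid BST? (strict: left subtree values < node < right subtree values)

Level-order array: [22, 8, 41, 14, 6, 23]
Validate using subtree bounds (lo, hi): at each node, require lo < value < hi,
then recurse left with hi=value and right with lo=value.
Preorder trace (stopping at first violation):
  at node 22 with bounds (-inf, +inf): OK
  at node 8 with bounds (-inf, 22): OK
  at node 14 with bounds (-inf, 8): VIOLATION
Node 14 violates its bound: not (-inf < 14 < 8).
Result: Not a valid BST


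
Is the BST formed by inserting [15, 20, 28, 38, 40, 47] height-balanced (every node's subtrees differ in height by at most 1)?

Tree (level-order array): [15, None, 20, None, 28, None, 38, None, 40, None, 47]
Definition: a tree is height-balanced if, at every node, |h(left) - h(right)| <= 1 (empty subtree has height -1).
Bottom-up per-node check:
  node 47: h_left=-1, h_right=-1, diff=0 [OK], height=0
  node 40: h_left=-1, h_right=0, diff=1 [OK], height=1
  node 38: h_left=-1, h_right=1, diff=2 [FAIL (|-1-1|=2 > 1)], height=2
  node 28: h_left=-1, h_right=2, diff=3 [FAIL (|-1-2|=3 > 1)], height=3
  node 20: h_left=-1, h_right=3, diff=4 [FAIL (|-1-3|=4 > 1)], height=4
  node 15: h_left=-1, h_right=4, diff=5 [FAIL (|-1-4|=5 > 1)], height=5
Node 38 violates the condition: |-1 - 1| = 2 > 1.
Result: Not balanced


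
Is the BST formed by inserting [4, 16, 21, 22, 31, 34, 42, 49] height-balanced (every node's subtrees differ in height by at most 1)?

Tree (level-order array): [4, None, 16, None, 21, None, 22, None, 31, None, 34, None, 42, None, 49]
Definition: a tree is height-balanced if, at every node, |h(left) - h(right)| <= 1 (empty subtree has height -1).
Bottom-up per-node check:
  node 49: h_left=-1, h_right=-1, diff=0 [OK], height=0
  node 42: h_left=-1, h_right=0, diff=1 [OK], height=1
  node 34: h_left=-1, h_right=1, diff=2 [FAIL (|-1-1|=2 > 1)], height=2
  node 31: h_left=-1, h_right=2, diff=3 [FAIL (|-1-2|=3 > 1)], height=3
  node 22: h_left=-1, h_right=3, diff=4 [FAIL (|-1-3|=4 > 1)], height=4
  node 21: h_left=-1, h_right=4, diff=5 [FAIL (|-1-4|=5 > 1)], height=5
  node 16: h_left=-1, h_right=5, diff=6 [FAIL (|-1-5|=6 > 1)], height=6
  node 4: h_left=-1, h_right=6, diff=7 [FAIL (|-1-6|=7 > 1)], height=7
Node 34 violates the condition: |-1 - 1| = 2 > 1.
Result: Not balanced


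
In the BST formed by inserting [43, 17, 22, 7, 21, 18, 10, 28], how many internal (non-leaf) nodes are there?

Tree built from: [43, 17, 22, 7, 21, 18, 10, 28]
Tree (level-order array): [43, 17, None, 7, 22, None, 10, 21, 28, None, None, 18]
Rule: An internal node has at least one child.
Per-node child counts:
  node 43: 1 child(ren)
  node 17: 2 child(ren)
  node 7: 1 child(ren)
  node 10: 0 child(ren)
  node 22: 2 child(ren)
  node 21: 1 child(ren)
  node 18: 0 child(ren)
  node 28: 0 child(ren)
Matching nodes: [43, 17, 7, 22, 21]
Count of internal (non-leaf) nodes: 5


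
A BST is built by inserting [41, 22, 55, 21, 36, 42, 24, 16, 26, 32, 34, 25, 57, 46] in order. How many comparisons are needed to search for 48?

Search path for 48: 41 -> 55 -> 42 -> 46
Found: False
Comparisons: 4


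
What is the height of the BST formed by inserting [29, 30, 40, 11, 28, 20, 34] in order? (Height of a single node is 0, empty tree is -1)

Insertion order: [29, 30, 40, 11, 28, 20, 34]
Tree (level-order array): [29, 11, 30, None, 28, None, 40, 20, None, 34]
Compute height bottom-up (empty subtree = -1):
  height(20) = 1 + max(-1, -1) = 0
  height(28) = 1 + max(0, -1) = 1
  height(11) = 1 + max(-1, 1) = 2
  height(34) = 1 + max(-1, -1) = 0
  height(40) = 1 + max(0, -1) = 1
  height(30) = 1 + max(-1, 1) = 2
  height(29) = 1 + max(2, 2) = 3
Height = 3


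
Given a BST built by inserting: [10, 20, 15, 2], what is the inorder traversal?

Tree insertion order: [10, 20, 15, 2]
Tree (level-order array): [10, 2, 20, None, None, 15]
Inorder traversal: [2, 10, 15, 20]


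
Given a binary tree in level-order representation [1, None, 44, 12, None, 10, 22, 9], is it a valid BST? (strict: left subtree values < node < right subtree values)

Level-order array: [1, None, 44, 12, None, 10, 22, 9]
Validate using subtree bounds (lo, hi): at each node, require lo < value < hi,
then recurse left with hi=value and right with lo=value.
Preorder trace (stopping at first violation):
  at node 1 with bounds (-inf, +inf): OK
  at node 44 with bounds (1, +inf): OK
  at node 12 with bounds (1, 44): OK
  at node 10 with bounds (1, 12): OK
  at node 9 with bounds (1, 10): OK
  at node 22 with bounds (12, 44): OK
No violation found at any node.
Result: Valid BST


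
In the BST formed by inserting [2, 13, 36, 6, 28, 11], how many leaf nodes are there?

Tree built from: [2, 13, 36, 6, 28, 11]
Tree (level-order array): [2, None, 13, 6, 36, None, 11, 28]
Rule: A leaf has 0 children.
Per-node child counts:
  node 2: 1 child(ren)
  node 13: 2 child(ren)
  node 6: 1 child(ren)
  node 11: 0 child(ren)
  node 36: 1 child(ren)
  node 28: 0 child(ren)
Matching nodes: [11, 28]
Count of leaf nodes: 2


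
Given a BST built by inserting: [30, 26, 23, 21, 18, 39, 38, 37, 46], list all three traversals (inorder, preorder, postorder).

Tree insertion order: [30, 26, 23, 21, 18, 39, 38, 37, 46]
Tree (level-order array): [30, 26, 39, 23, None, 38, 46, 21, None, 37, None, None, None, 18]
Inorder (L, root, R): [18, 21, 23, 26, 30, 37, 38, 39, 46]
Preorder (root, L, R): [30, 26, 23, 21, 18, 39, 38, 37, 46]
Postorder (L, R, root): [18, 21, 23, 26, 37, 38, 46, 39, 30]


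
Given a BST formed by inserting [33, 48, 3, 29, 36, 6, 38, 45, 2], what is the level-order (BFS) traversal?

Tree insertion order: [33, 48, 3, 29, 36, 6, 38, 45, 2]
Tree (level-order array): [33, 3, 48, 2, 29, 36, None, None, None, 6, None, None, 38, None, None, None, 45]
BFS from the root, enqueuing left then right child of each popped node:
  queue [33] -> pop 33, enqueue [3, 48], visited so far: [33]
  queue [3, 48] -> pop 3, enqueue [2, 29], visited so far: [33, 3]
  queue [48, 2, 29] -> pop 48, enqueue [36], visited so far: [33, 3, 48]
  queue [2, 29, 36] -> pop 2, enqueue [none], visited so far: [33, 3, 48, 2]
  queue [29, 36] -> pop 29, enqueue [6], visited so far: [33, 3, 48, 2, 29]
  queue [36, 6] -> pop 36, enqueue [38], visited so far: [33, 3, 48, 2, 29, 36]
  queue [6, 38] -> pop 6, enqueue [none], visited so far: [33, 3, 48, 2, 29, 36, 6]
  queue [38] -> pop 38, enqueue [45], visited so far: [33, 3, 48, 2, 29, 36, 6, 38]
  queue [45] -> pop 45, enqueue [none], visited so far: [33, 3, 48, 2, 29, 36, 6, 38, 45]
Result: [33, 3, 48, 2, 29, 36, 6, 38, 45]


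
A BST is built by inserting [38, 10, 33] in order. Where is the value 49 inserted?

Starting tree (level order): [38, 10, None, None, 33]
Insertion path: 38
Result: insert 49 as right child of 38
Final tree (level order): [38, 10, 49, None, 33]


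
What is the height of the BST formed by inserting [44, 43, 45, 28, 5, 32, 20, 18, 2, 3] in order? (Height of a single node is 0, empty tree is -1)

Insertion order: [44, 43, 45, 28, 5, 32, 20, 18, 2, 3]
Tree (level-order array): [44, 43, 45, 28, None, None, None, 5, 32, 2, 20, None, None, None, 3, 18]
Compute height bottom-up (empty subtree = -1):
  height(3) = 1 + max(-1, -1) = 0
  height(2) = 1 + max(-1, 0) = 1
  height(18) = 1 + max(-1, -1) = 0
  height(20) = 1 + max(0, -1) = 1
  height(5) = 1 + max(1, 1) = 2
  height(32) = 1 + max(-1, -1) = 0
  height(28) = 1 + max(2, 0) = 3
  height(43) = 1 + max(3, -1) = 4
  height(45) = 1 + max(-1, -1) = 0
  height(44) = 1 + max(4, 0) = 5
Height = 5


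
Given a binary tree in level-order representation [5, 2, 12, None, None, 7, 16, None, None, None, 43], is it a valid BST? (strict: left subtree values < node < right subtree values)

Level-order array: [5, 2, 12, None, None, 7, 16, None, None, None, 43]
Validate using subtree bounds (lo, hi): at each node, require lo < value < hi,
then recurse left with hi=value and right with lo=value.
Preorder trace (stopping at first violation):
  at node 5 with bounds (-inf, +inf): OK
  at node 2 with bounds (-inf, 5): OK
  at node 12 with bounds (5, +inf): OK
  at node 7 with bounds (5, 12): OK
  at node 16 with bounds (12, +inf): OK
  at node 43 with bounds (16, +inf): OK
No violation found at any node.
Result: Valid BST


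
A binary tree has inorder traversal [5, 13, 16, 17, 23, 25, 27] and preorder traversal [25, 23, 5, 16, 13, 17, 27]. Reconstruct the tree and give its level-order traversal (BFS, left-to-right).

Inorder:  [5, 13, 16, 17, 23, 25, 27]
Preorder: [25, 23, 5, 16, 13, 17, 27]
Algorithm: preorder visits root first, so consume preorder in order;
for each root, split the current inorder slice at that value into
left-subtree inorder and right-subtree inorder, then recurse.
Recursive splits:
  root=25; inorder splits into left=[5, 13, 16, 17, 23], right=[27]
  root=23; inorder splits into left=[5, 13, 16, 17], right=[]
  root=5; inorder splits into left=[], right=[13, 16, 17]
  root=16; inorder splits into left=[13], right=[17]
  root=13; inorder splits into left=[], right=[]
  root=17; inorder splits into left=[], right=[]
  root=27; inorder splits into left=[], right=[]
Reconstructed level-order: [25, 23, 27, 5, 16, 13, 17]


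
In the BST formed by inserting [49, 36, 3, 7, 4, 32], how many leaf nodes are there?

Tree built from: [49, 36, 3, 7, 4, 32]
Tree (level-order array): [49, 36, None, 3, None, None, 7, 4, 32]
Rule: A leaf has 0 children.
Per-node child counts:
  node 49: 1 child(ren)
  node 36: 1 child(ren)
  node 3: 1 child(ren)
  node 7: 2 child(ren)
  node 4: 0 child(ren)
  node 32: 0 child(ren)
Matching nodes: [4, 32]
Count of leaf nodes: 2


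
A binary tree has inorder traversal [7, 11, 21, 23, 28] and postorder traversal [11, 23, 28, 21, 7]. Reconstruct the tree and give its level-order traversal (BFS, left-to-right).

Inorder:   [7, 11, 21, 23, 28]
Postorder: [11, 23, 28, 21, 7]
Algorithm: postorder visits root last, so walk postorder right-to-left;
each value is the root of the current inorder slice — split it at that
value, recurse on the right subtree first, then the left.
Recursive splits:
  root=7; inorder splits into left=[], right=[11, 21, 23, 28]
  root=21; inorder splits into left=[11], right=[23, 28]
  root=28; inorder splits into left=[23], right=[]
  root=23; inorder splits into left=[], right=[]
  root=11; inorder splits into left=[], right=[]
Reconstructed level-order: [7, 21, 11, 28, 23]


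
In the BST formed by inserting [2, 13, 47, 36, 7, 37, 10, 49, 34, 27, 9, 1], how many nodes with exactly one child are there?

Tree built from: [2, 13, 47, 36, 7, 37, 10, 49, 34, 27, 9, 1]
Tree (level-order array): [2, 1, 13, None, None, 7, 47, None, 10, 36, 49, 9, None, 34, 37, None, None, None, None, 27]
Rule: These are nodes with exactly 1 non-null child.
Per-node child counts:
  node 2: 2 child(ren)
  node 1: 0 child(ren)
  node 13: 2 child(ren)
  node 7: 1 child(ren)
  node 10: 1 child(ren)
  node 9: 0 child(ren)
  node 47: 2 child(ren)
  node 36: 2 child(ren)
  node 34: 1 child(ren)
  node 27: 0 child(ren)
  node 37: 0 child(ren)
  node 49: 0 child(ren)
Matching nodes: [7, 10, 34]
Count of nodes with exactly one child: 3


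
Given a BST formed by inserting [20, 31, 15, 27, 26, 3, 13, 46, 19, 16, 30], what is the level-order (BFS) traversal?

Tree insertion order: [20, 31, 15, 27, 26, 3, 13, 46, 19, 16, 30]
Tree (level-order array): [20, 15, 31, 3, 19, 27, 46, None, 13, 16, None, 26, 30]
BFS from the root, enqueuing left then right child of each popped node:
  queue [20] -> pop 20, enqueue [15, 31], visited so far: [20]
  queue [15, 31] -> pop 15, enqueue [3, 19], visited so far: [20, 15]
  queue [31, 3, 19] -> pop 31, enqueue [27, 46], visited so far: [20, 15, 31]
  queue [3, 19, 27, 46] -> pop 3, enqueue [13], visited so far: [20, 15, 31, 3]
  queue [19, 27, 46, 13] -> pop 19, enqueue [16], visited so far: [20, 15, 31, 3, 19]
  queue [27, 46, 13, 16] -> pop 27, enqueue [26, 30], visited so far: [20, 15, 31, 3, 19, 27]
  queue [46, 13, 16, 26, 30] -> pop 46, enqueue [none], visited so far: [20, 15, 31, 3, 19, 27, 46]
  queue [13, 16, 26, 30] -> pop 13, enqueue [none], visited so far: [20, 15, 31, 3, 19, 27, 46, 13]
  queue [16, 26, 30] -> pop 16, enqueue [none], visited so far: [20, 15, 31, 3, 19, 27, 46, 13, 16]
  queue [26, 30] -> pop 26, enqueue [none], visited so far: [20, 15, 31, 3, 19, 27, 46, 13, 16, 26]
  queue [30] -> pop 30, enqueue [none], visited so far: [20, 15, 31, 3, 19, 27, 46, 13, 16, 26, 30]
Result: [20, 15, 31, 3, 19, 27, 46, 13, 16, 26, 30]


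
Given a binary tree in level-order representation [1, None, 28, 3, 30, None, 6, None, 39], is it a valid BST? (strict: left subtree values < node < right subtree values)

Level-order array: [1, None, 28, 3, 30, None, 6, None, 39]
Validate using subtree bounds (lo, hi): at each node, require lo < value < hi,
then recurse left with hi=value and right with lo=value.
Preorder trace (stopping at first violation):
  at node 1 with bounds (-inf, +inf): OK
  at node 28 with bounds (1, +inf): OK
  at node 3 with bounds (1, 28): OK
  at node 6 with bounds (3, 28): OK
  at node 30 with bounds (28, +inf): OK
  at node 39 with bounds (30, +inf): OK
No violation found at any node.
Result: Valid BST
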